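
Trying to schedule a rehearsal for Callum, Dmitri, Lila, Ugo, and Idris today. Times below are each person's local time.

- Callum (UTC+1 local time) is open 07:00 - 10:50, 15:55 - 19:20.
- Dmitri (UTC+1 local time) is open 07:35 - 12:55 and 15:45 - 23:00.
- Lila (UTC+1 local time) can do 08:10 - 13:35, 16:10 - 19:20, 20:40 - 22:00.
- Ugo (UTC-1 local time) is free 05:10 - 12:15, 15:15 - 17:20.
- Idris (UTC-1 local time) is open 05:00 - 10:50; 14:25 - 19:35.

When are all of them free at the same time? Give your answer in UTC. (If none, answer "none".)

07:10-09:50, 16:15-18:20

Callum in UTC: 06:00-09:50, 14:55-18:20 (subtract 1h to convert from UTC+1).
Dmitri in UTC: 06:35-11:55, 14:45-22:00 (subtract 1h to convert from UTC+1).
Lila in UTC: 07:10-12:35, 15:10-18:20, 19:40-21:00 (subtract 1h to convert from UTC+1).
Ugo in UTC: 06:10-13:15, 16:15-18:20 (add 1h to convert from UTC-1).
Idris in UTC: 06:00-11:50, 15:25-20:35 (add 1h to convert from UTC-1).
Callum ∩ Dmitri: 06:35-09:50, 14:55-18:20.
Callum ∩ Dmitri ∩ Lila: 07:10-09:50, 15:10-18:20.
Callum ∩ Dmitri ∩ Lila ∩ Ugo: 07:10-09:50, 16:15-18:20.
Callum ∩ Dmitri ∩ Lila ∩ Ugo ∩ Idris: 07:10-09:50, 16:15-18:20.
Those are the intersection windows.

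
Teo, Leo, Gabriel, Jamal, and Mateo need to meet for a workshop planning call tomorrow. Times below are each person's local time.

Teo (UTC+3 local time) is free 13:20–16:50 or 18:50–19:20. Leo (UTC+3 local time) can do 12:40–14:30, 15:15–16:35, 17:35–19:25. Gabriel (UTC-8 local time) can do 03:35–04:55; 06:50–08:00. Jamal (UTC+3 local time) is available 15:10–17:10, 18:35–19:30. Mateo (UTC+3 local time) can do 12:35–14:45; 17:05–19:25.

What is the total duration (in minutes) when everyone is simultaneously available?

10

Teo in UTC: 10:20-13:50, 15:50-16:20 (subtract 3h to convert from UTC+3).
Leo in UTC: 09:40-11:30, 12:15-13:35, 14:35-16:25 (subtract 3h to convert from UTC+3).
Gabriel in UTC: 11:35-12:55, 14:50-16:00 (add 8h to convert from UTC-8).
Jamal in UTC: 12:10-14:10, 15:35-16:30 (subtract 3h to convert from UTC+3).
Mateo in UTC: 09:35-11:45, 14:05-16:25 (subtract 3h to convert from UTC+3).
Teo ∩ Leo: 10:20-11:30, 12:15-13:35, 15:50-16:20.
Teo ∩ Leo ∩ Gabriel: 12:15-12:55, 15:50-16:00.
Teo ∩ Leo ∩ Gabriel ∩ Jamal: 12:15-12:55, 15:50-16:00.
Teo ∩ Leo ∩ Gabriel ∩ Jamal ∩ Mateo: 15:50-16:00.
That's a single block of 10 minutes.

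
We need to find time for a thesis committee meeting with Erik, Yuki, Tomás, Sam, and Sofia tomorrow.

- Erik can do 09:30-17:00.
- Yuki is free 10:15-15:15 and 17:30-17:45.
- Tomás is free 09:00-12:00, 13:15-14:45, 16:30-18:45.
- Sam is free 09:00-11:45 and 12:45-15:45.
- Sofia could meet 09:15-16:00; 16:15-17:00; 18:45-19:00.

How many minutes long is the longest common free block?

Erik ∩ Yuki: 10:15-15:15.
Erik ∩ Yuki ∩ Tomás: 10:15-12:00, 13:15-14:45.
Erik ∩ Yuki ∩ Tomás ∩ Sam: 10:15-11:45, 13:15-14:45.
Erik ∩ Yuki ∩ Tomás ∩ Sam ∩ Sofia: 10:15-11:45, 13:15-14:45.
The longest is 10:15-11:45 at 90 minutes.

90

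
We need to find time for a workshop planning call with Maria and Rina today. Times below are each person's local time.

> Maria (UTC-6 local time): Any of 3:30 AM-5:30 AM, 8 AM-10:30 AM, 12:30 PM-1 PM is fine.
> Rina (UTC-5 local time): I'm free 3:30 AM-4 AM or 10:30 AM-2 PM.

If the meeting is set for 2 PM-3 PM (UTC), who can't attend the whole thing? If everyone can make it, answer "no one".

Maria in UTC: 09:30-11:30, 14:00-16:30, 18:30-19:00 (add 6h to convert from UTC-6).
Rina in UTC: 08:30-09:00, 15:30-19:00 (add 5h to convert from UTC-5).
Maria: free for 14:00-15:00. Rina: not fully free for 14:00-15:00.

Rina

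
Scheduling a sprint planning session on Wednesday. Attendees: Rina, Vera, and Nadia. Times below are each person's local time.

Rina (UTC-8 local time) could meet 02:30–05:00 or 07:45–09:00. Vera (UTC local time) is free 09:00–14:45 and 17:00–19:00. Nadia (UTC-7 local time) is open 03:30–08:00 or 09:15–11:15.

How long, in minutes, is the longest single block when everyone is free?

Rina in UTC: 10:30-13:00, 15:45-17:00 (add 8h to convert from UTC-8).
Vera in UTC: 09:00-14:45, 17:00-19:00.
Nadia in UTC: 10:30-15:00, 16:15-18:15 (add 7h to convert from UTC-7).
Rina ∩ Vera: 10:30-13:00.
Rina ∩ Vera ∩ Nadia: 10:30-13:00.
The longest is 10:30-13:00 at 150 minutes.

150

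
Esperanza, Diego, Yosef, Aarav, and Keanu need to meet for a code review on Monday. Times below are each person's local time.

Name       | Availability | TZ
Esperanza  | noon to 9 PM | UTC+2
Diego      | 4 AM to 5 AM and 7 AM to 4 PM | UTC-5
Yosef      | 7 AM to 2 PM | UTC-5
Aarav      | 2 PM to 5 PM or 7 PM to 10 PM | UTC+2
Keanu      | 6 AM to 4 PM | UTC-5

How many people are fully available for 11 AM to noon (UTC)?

Esperanza in UTC: 10:00-19:00 (subtract 2h to convert from UTC+2).
Diego in UTC: 09:00-10:00, 12:00-21:00 (add 5h to convert from UTC-5).
Yosef in UTC: 12:00-19:00 (add 5h to convert from UTC-5).
Aarav in UTC: 12:00-15:00, 17:00-20:00 (subtract 2h to convert from UTC+2).
Keanu in UTC: 11:00-21:00 (add 5h to convert from UTC-5).
Esperanza and Keanu can make the full 11:00-12:00 slot — that's 2.

2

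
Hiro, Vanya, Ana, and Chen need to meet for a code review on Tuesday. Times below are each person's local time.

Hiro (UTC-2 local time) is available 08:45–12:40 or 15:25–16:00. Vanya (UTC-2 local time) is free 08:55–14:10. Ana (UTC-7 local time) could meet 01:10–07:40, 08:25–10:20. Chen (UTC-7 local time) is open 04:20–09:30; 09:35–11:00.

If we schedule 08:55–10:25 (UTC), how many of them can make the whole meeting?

1

Hiro in UTC: 10:45-14:40, 17:25-18:00 (add 2h to convert from UTC-2).
Vanya in UTC: 10:55-16:10 (add 2h to convert from UTC-2).
Ana in UTC: 08:10-14:40, 15:25-17:20 (add 7h to convert from UTC-7).
Chen in UTC: 11:20-16:30, 16:35-18:00 (add 7h to convert from UTC-7).
Ana can make the full 08:55-10:25 slot — that's 1.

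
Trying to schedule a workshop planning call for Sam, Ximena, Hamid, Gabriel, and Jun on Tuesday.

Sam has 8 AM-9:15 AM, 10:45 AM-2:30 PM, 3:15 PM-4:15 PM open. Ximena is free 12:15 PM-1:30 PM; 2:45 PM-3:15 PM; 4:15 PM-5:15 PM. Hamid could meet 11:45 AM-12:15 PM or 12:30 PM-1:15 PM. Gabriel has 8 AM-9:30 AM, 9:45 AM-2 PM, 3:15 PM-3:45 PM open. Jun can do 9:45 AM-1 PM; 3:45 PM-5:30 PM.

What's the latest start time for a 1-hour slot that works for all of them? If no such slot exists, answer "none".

none

Sam ∩ Ximena: 12:15-13:30.
Sam ∩ Ximena ∩ Hamid: 12:30-13:15.
Sam ∩ Ximena ∩ Hamid ∩ Gabriel: 12:30-13:15.
Sam ∩ Ximena ∩ Hamid ∩ Gabriel ∩ Jun: 12:30-13:00.
Those are the intersection windows.
No common window is at least 60 minutes long.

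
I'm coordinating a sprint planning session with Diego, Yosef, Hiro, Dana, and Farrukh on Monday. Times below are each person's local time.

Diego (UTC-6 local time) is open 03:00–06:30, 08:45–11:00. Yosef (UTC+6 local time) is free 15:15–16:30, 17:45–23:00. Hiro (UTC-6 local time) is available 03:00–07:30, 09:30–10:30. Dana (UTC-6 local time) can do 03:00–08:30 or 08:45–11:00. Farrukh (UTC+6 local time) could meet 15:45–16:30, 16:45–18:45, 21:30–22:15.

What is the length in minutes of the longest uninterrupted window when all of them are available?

45

Diego in UTC: 09:00-12:30, 14:45-17:00 (add 6h to convert from UTC-6).
Yosef in UTC: 09:15-10:30, 11:45-17:00 (subtract 6h to convert from UTC+6).
Hiro in UTC: 09:00-13:30, 15:30-16:30 (add 6h to convert from UTC-6).
Dana in UTC: 09:00-14:30, 14:45-17:00 (add 6h to convert from UTC-6).
Farrukh in UTC: 09:45-10:30, 10:45-12:45, 15:30-16:15 (subtract 6h to convert from UTC+6).
Diego ∩ Yosef: 09:15-10:30, 11:45-12:30, 14:45-17:00.
Diego ∩ Yosef ∩ Hiro: 09:15-10:30, 11:45-12:30, 15:30-16:30.
Diego ∩ Yosef ∩ Hiro ∩ Dana: 09:15-10:30, 11:45-12:30, 15:30-16:30.
Diego ∩ Yosef ∩ Hiro ∩ Dana ∩ Farrukh: 09:45-10:30, 11:45-12:30, 15:30-16:15.
The longest is 09:45-10:30 at 45 minutes.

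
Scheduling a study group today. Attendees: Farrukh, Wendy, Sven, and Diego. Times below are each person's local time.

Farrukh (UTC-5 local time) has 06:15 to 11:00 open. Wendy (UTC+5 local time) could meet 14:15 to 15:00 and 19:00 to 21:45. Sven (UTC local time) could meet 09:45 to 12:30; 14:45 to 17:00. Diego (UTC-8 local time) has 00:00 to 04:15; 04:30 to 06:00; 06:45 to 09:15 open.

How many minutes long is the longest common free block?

75

Farrukh in UTC: 11:15-16:00 (add 5h to convert from UTC-5).
Wendy in UTC: 09:15-10:00, 14:00-16:45 (subtract 5h to convert from UTC+5).
Sven in UTC: 09:45-12:30, 14:45-17:00.
Diego in UTC: 08:00-12:15, 12:30-14:00, 14:45-17:15 (add 8h to convert from UTC-8).
Farrukh ∩ Wendy: 14:00-16:00.
Farrukh ∩ Wendy ∩ Sven: 14:45-16:00.
Farrukh ∩ Wendy ∩ Sven ∩ Diego: 14:45-16:00.
The longest is 14:45-16:00 at 75 minutes.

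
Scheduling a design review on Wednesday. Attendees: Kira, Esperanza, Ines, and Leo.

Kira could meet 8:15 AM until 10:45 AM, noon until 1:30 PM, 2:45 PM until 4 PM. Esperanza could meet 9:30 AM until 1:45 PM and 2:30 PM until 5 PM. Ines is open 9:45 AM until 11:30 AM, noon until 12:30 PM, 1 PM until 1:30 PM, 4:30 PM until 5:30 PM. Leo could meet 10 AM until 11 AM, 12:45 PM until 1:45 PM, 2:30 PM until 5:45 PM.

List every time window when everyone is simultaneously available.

10:00-10:45, 13:00-13:30

Kira ∩ Esperanza: 09:30-10:45, 12:00-13:30, 14:45-16:00.
Kira ∩ Esperanza ∩ Ines: 09:45-10:45, 12:00-12:30, 13:00-13:30.
Kira ∩ Esperanza ∩ Ines ∩ Leo: 10:00-10:45, 13:00-13:30.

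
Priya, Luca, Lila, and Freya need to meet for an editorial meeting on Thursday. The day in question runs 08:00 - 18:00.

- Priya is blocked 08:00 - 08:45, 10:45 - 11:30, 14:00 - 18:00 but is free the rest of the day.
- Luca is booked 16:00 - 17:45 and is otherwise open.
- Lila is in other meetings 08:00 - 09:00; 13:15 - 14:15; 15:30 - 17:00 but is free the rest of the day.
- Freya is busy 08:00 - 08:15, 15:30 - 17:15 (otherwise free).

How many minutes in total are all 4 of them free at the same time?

Priya free: 08:45-10:45, 11:30-14:00 (invert busy blocks within the working day).
Luca free: 08:00-16:00, 17:45-18:00 (invert busy blocks within the working day).
Lila free: 09:00-13:15, 14:15-15:30, 17:00-18:00 (invert busy blocks within the working day).
Freya free: 08:15-15:30, 17:15-18:00 (invert busy blocks within the working day).
Priya ∩ Luca: 08:45-10:45, 11:30-14:00.
Priya ∩ Luca ∩ Lila: 09:00-10:45, 11:30-13:15.
Priya ∩ Luca ∩ Lila ∩ Freya: 09:00-10:45, 11:30-13:15.
Summing the common windows: 105 + 105 = 210 minutes.

210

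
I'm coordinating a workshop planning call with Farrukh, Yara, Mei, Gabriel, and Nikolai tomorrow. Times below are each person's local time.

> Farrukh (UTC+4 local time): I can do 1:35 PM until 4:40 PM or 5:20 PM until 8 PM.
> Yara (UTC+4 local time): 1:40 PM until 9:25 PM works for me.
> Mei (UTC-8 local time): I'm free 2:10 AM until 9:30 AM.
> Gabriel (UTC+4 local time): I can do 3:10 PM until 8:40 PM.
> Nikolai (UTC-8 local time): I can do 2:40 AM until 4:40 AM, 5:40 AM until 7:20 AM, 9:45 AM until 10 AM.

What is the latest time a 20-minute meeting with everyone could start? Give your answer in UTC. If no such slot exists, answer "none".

Farrukh in UTC: 09:35-12:40, 13:20-16:00 (subtract 4h to convert from UTC+4).
Yara in UTC: 09:40-17:25 (subtract 4h to convert from UTC+4).
Mei in UTC: 10:10-17:30 (add 8h to convert from UTC-8).
Gabriel in UTC: 11:10-16:40 (subtract 4h to convert from UTC+4).
Nikolai in UTC: 10:40-12:40, 13:40-15:20, 17:45-18:00 (add 8h to convert from UTC-8).
Farrukh ∩ Yara: 09:40-12:40, 13:20-16:00.
Farrukh ∩ Yara ∩ Mei: 10:10-12:40, 13:20-16:00.
Farrukh ∩ Yara ∩ Mei ∩ Gabriel: 11:10-12:40, 13:20-16:00.
Farrukh ∩ Yara ∩ Mei ∩ Gabriel ∩ Nikolai: 11:10-12:40, 13:40-15:20.
Those are the intersection windows.
The last common window of at least 20 minutes is 13:40-15:20; a 20-minute meeting can start as late as 15:00 and still end by 15:20.

15:00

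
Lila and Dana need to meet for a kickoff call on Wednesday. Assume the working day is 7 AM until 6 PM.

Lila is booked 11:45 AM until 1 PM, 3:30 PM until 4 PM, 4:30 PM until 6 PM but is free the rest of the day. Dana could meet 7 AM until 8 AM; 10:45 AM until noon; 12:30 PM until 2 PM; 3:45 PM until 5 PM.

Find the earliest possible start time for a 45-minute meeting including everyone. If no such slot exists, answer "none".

07:00

Lila free: 07:00-11:45, 13:00-15:30, 16:00-16:30 (invert busy blocks within the working day).
Dana free: 07:00-08:00, 10:45-12:00, 12:30-14:00, 15:45-17:00.
Lila ∩ Dana: 07:00-08:00, 10:45-11:45, 13:00-14:00, 16:00-16:30.
The first common window of at least 45 minutes is 07:00-08:00, so the earliest start is 07:00.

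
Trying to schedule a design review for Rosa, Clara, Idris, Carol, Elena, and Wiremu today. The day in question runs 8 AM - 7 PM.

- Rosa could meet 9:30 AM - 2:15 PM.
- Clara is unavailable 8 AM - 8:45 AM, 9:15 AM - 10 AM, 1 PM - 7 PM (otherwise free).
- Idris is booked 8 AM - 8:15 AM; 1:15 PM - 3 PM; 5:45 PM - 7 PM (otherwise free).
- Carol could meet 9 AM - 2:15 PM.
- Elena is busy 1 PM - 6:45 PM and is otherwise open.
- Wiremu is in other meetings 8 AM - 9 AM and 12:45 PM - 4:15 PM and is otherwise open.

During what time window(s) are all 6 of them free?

10:00-12:45

Rosa free: 09:30-14:15.
Clara free: 08:45-09:15, 10:00-13:00 (invert busy blocks within the working day).
Idris free: 08:15-13:15, 15:00-17:45 (invert busy blocks within the working day).
Carol free: 09:00-14:15.
Elena free: 08:00-13:00, 18:45-19:00 (invert busy blocks within the working day).
Wiremu free: 09:00-12:45, 16:15-19:00 (invert busy blocks within the working day).
Rosa ∩ Clara: 10:00-13:00.
Rosa ∩ Clara ∩ Idris: 10:00-13:00.
Rosa ∩ Clara ∩ Idris ∩ Carol: 10:00-13:00.
Rosa ∩ Clara ∩ Idris ∩ Carol ∩ Elena: 10:00-13:00.
Rosa ∩ Clara ∩ Idris ∩ Carol ∩ Elena ∩ Wiremu: 10:00-12:45.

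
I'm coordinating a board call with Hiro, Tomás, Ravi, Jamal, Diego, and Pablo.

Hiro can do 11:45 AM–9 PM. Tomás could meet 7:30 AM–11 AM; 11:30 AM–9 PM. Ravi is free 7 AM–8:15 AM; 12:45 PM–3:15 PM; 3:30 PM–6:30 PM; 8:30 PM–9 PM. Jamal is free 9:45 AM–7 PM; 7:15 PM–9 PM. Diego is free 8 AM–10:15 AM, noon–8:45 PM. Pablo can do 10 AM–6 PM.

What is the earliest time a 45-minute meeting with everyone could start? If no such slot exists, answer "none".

Hiro ∩ Tomás: 11:45-21:00.
Hiro ∩ Tomás ∩ Ravi: 12:45-15:15, 15:30-18:30, 20:30-21:00.
Hiro ∩ Tomás ∩ Ravi ∩ Jamal: 12:45-15:15, 15:30-18:30, 20:30-21:00.
Hiro ∩ Tomás ∩ Ravi ∩ Jamal ∩ Diego: 12:45-15:15, 15:30-18:30, 20:30-20:45.
Hiro ∩ Tomás ∩ Ravi ∩ Jamal ∩ Diego ∩ Pablo: 12:45-15:15, 15:30-18:00.
So the common availability across everyone is 12:45-15:15, 15:30-18:00.
The first common window of at least 45 minutes is 12:45-15:15, so the earliest start is 12:45.

12:45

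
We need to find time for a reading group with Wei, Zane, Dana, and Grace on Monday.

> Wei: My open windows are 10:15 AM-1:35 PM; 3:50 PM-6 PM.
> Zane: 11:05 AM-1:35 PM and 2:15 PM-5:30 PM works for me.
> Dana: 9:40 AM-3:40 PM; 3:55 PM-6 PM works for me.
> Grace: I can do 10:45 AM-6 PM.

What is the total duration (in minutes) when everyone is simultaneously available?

245

Wei ∩ Zane: 11:05-13:35, 15:50-17:30.
Wei ∩ Zane ∩ Dana: 11:05-13:35, 15:55-17:30.
Wei ∩ Zane ∩ Dana ∩ Grace: 11:05-13:35, 15:55-17:30.
Summing the common windows: 150 + 95 = 245 minutes.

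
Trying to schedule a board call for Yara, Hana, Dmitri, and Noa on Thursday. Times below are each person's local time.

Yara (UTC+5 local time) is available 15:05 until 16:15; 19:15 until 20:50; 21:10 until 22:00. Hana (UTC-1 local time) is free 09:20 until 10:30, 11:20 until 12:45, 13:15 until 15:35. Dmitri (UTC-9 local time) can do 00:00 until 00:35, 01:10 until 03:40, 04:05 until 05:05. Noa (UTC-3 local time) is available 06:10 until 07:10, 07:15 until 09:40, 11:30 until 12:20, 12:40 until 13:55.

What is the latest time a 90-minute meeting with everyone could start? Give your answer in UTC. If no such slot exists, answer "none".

Yara in UTC: 10:05-11:15, 14:15-15:50, 16:10-17:00 (subtract 5h to convert from UTC+5).
Hana in UTC: 10:20-11:30, 12:20-13:45, 14:15-16:35 (add 1h to convert from UTC-1).
Dmitri in UTC: 09:00-09:35, 10:10-12:40, 13:05-14:05 (add 9h to convert from UTC-9).
Noa in UTC: 09:10-10:10, 10:15-12:40, 14:30-15:20, 15:40-16:55 (add 3h to convert from UTC-3).
Yara ∩ Hana: 10:20-11:15, 14:15-15:50, 16:10-16:35.
Yara ∩ Hana ∩ Dmitri: 10:20-11:15.
Yara ∩ Hana ∩ Dmitri ∩ Noa: 10:20-11:15.
Those are the intersection windows.
No common window is at least 90 minutes long.

none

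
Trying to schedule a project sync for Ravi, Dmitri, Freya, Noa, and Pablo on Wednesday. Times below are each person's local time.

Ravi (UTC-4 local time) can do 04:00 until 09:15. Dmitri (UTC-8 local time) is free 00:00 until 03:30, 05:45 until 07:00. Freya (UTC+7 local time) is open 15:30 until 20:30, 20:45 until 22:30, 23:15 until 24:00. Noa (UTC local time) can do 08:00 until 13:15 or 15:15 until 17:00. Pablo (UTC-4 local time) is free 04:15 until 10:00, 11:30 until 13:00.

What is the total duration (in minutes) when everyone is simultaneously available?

180

Ravi in UTC: 08:00-13:15 (add 4h to convert from UTC-4).
Dmitri in UTC: 08:00-11:30, 13:45-15:00 (add 8h to convert from UTC-8).
Freya in UTC: 08:30-13:30, 13:45-15:30, 16:15-17:00 (subtract 7h to convert from UTC+7).
Noa in UTC: 08:00-13:15, 15:15-17:00.
Pablo in UTC: 08:15-14:00, 15:30-17:00 (add 4h to convert from UTC-4).
Ravi ∩ Dmitri: 08:00-11:30.
Ravi ∩ Dmitri ∩ Freya: 08:30-11:30.
Ravi ∩ Dmitri ∩ Freya ∩ Noa: 08:30-11:30.
Ravi ∩ Dmitri ∩ Freya ∩ Noa ∩ Pablo: 08:30-11:30.
Those are the intersection windows.
That's a single block of 180 minutes.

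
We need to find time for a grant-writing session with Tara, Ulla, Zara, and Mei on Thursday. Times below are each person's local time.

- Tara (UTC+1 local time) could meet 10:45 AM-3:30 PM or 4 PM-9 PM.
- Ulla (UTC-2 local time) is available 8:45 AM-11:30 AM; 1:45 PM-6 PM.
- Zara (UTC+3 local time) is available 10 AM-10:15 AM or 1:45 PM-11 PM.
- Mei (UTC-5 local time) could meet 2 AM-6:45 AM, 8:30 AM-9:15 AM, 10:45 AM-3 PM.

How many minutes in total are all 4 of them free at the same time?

315

Tara in UTC: 09:45-14:30, 15:00-20:00 (subtract 1h to convert from UTC+1).
Ulla in UTC: 10:45-13:30, 15:45-20:00 (add 2h to convert from UTC-2).
Zara in UTC: 07:00-07:15, 10:45-20:00 (subtract 3h to convert from UTC+3).
Mei in UTC: 07:00-11:45, 13:30-14:15, 15:45-20:00 (add 5h to convert from UTC-5).
Tara ∩ Ulla: 10:45-13:30, 15:45-20:00.
Tara ∩ Ulla ∩ Zara: 10:45-13:30, 15:45-20:00.
Tara ∩ Ulla ∩ Zara ∩ Mei: 10:45-11:45, 15:45-20:00.
Those are the intersection windows.
Summing the common windows: 60 + 255 = 315 minutes.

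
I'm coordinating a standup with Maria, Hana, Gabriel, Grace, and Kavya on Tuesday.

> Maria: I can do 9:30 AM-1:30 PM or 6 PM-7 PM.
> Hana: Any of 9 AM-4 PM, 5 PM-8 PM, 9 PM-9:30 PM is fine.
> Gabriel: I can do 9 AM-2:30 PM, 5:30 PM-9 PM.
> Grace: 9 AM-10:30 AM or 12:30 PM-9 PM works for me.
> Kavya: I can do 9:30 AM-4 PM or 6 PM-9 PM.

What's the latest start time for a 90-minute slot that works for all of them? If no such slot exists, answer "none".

none

Maria ∩ Hana: 09:30-13:30, 18:00-19:00.
Maria ∩ Hana ∩ Gabriel: 09:30-13:30, 18:00-19:00.
Maria ∩ Hana ∩ Gabriel ∩ Grace: 09:30-10:30, 12:30-13:30, 18:00-19:00.
Maria ∩ Hana ∩ Gabriel ∩ Grace ∩ Kavya: 09:30-10:30, 12:30-13:30, 18:00-19:00.
No common window is at least 90 minutes long.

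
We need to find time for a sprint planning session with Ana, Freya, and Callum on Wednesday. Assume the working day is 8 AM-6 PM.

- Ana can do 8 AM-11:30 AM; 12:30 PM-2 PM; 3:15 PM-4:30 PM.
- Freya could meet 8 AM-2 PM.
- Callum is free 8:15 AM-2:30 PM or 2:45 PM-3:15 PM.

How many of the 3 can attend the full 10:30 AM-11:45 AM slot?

Freya and Callum can make the full 10:30-11:45 slot — that's 2.

2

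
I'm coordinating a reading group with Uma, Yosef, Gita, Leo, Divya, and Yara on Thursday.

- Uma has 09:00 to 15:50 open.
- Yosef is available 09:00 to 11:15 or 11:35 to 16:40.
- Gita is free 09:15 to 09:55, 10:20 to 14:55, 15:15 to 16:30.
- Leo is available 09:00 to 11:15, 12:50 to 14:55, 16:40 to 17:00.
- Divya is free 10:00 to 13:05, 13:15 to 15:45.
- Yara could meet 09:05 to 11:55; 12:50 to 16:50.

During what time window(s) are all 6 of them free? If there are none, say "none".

10:20-11:15, 12:50-13:05, 13:15-14:55

Uma ∩ Yosef: 09:00-11:15, 11:35-15:50.
Uma ∩ Yosef ∩ Gita: 09:15-09:55, 10:20-11:15, 11:35-14:55, 15:15-15:50.
Uma ∩ Yosef ∩ Gita ∩ Leo: 09:15-09:55, 10:20-11:15, 12:50-14:55.
Uma ∩ Yosef ∩ Gita ∩ Leo ∩ Divya: 10:20-11:15, 12:50-13:05, 13:15-14:55.
Uma ∩ Yosef ∩ Gita ∩ Leo ∩ Divya ∩ Yara: 10:20-11:15, 12:50-13:05, 13:15-14:55.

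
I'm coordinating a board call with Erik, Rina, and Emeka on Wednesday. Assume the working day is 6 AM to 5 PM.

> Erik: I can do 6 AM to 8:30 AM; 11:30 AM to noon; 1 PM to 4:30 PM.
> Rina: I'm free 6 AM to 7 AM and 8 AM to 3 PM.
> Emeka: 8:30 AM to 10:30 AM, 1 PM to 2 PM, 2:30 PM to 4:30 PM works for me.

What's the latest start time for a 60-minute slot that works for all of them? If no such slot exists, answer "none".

13:00

Erik ∩ Rina: 06:00-07:00, 08:00-08:30, 11:30-12:00, 13:00-15:00.
Erik ∩ Rina ∩ Emeka: 13:00-14:00, 14:30-15:00.
The last common window of at least 60 minutes is 13:00-14:00; a 60-minute meeting can start as late as 13:00 and still end by 14:00.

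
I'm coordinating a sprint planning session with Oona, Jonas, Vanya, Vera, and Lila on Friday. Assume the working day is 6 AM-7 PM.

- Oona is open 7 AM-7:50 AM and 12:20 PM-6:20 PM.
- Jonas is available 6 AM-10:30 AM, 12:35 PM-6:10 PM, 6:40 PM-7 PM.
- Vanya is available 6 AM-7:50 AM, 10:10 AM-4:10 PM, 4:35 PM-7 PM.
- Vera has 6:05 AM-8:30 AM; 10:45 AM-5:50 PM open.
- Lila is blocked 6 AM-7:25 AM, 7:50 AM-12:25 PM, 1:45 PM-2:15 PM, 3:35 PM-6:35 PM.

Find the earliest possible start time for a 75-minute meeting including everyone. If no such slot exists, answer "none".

14:15

Oona free: 07:00-07:50, 12:20-18:20.
Jonas free: 06:00-10:30, 12:35-18:10, 18:40-19:00.
Vanya free: 06:00-07:50, 10:10-16:10, 16:35-19:00.
Vera free: 06:05-08:30, 10:45-17:50.
Lila free: 07:25-07:50, 12:25-13:45, 14:15-15:35, 18:35-19:00 (invert busy blocks within the working day).
Oona ∩ Jonas: 07:00-07:50, 12:35-18:10.
Oona ∩ Jonas ∩ Vanya: 07:00-07:50, 12:35-16:10, 16:35-18:10.
Oona ∩ Jonas ∩ Vanya ∩ Vera: 07:00-07:50, 12:35-16:10, 16:35-17:50.
Oona ∩ Jonas ∩ Vanya ∩ Vera ∩ Lila: 07:25-07:50, 12:35-13:45, 14:15-15:35.
The first common window of at least 75 minutes is 14:15-15:35, so the earliest start is 14:15.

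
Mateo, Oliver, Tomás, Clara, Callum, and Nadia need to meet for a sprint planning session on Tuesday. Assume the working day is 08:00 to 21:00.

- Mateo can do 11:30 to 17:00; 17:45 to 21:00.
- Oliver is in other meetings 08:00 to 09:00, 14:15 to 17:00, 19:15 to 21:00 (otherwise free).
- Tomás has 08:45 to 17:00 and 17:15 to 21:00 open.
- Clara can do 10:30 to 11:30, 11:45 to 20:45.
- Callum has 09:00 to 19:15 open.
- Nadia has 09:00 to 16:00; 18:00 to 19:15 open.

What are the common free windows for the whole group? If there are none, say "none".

Mateo free: 11:30-17:00, 17:45-21:00.
Oliver free: 09:00-14:15, 17:00-19:15 (invert busy blocks within the working day).
Tomás free: 08:45-17:00, 17:15-21:00.
Clara free: 10:30-11:30, 11:45-20:45.
Callum free: 09:00-19:15.
Nadia free: 09:00-16:00, 18:00-19:15.
Mateo ∩ Oliver: 11:30-14:15, 17:45-19:15.
Mateo ∩ Oliver ∩ Tomás: 11:30-14:15, 17:45-19:15.
Mateo ∩ Oliver ∩ Tomás ∩ Clara: 11:45-14:15, 17:45-19:15.
Mateo ∩ Oliver ∩ Tomás ∩ Clara ∩ Callum: 11:45-14:15, 17:45-19:15.
Mateo ∩ Oliver ∩ Tomás ∩ Clara ∩ Callum ∩ Nadia: 11:45-14:15, 18:00-19:15.

11:45-14:15, 18:00-19:15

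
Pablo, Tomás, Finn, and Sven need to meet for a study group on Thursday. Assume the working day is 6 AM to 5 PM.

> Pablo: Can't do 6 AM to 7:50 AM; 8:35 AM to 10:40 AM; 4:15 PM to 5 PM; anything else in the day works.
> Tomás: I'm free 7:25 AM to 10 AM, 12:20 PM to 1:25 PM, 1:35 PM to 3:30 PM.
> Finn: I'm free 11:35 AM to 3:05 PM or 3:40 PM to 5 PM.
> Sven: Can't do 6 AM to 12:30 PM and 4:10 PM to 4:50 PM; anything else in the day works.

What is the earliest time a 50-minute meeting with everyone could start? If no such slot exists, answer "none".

12:30

Pablo free: 07:50-08:35, 10:40-16:15 (invert busy blocks within the working day).
Tomás free: 07:25-10:00, 12:20-13:25, 13:35-15:30.
Finn free: 11:35-15:05, 15:40-17:00.
Sven free: 12:30-16:10, 16:50-17:00 (invert busy blocks within the working day).
Pablo ∩ Tomás: 07:50-08:35, 12:20-13:25, 13:35-15:30.
Pablo ∩ Tomás ∩ Finn: 12:20-13:25, 13:35-15:05.
Pablo ∩ Tomás ∩ Finn ∩ Sven: 12:30-13:25, 13:35-15:05.
So the common availability across everyone is 12:30-13:25, 13:35-15:05.
The first common window of at least 50 minutes is 12:30-13:25, so the earliest start is 12:30.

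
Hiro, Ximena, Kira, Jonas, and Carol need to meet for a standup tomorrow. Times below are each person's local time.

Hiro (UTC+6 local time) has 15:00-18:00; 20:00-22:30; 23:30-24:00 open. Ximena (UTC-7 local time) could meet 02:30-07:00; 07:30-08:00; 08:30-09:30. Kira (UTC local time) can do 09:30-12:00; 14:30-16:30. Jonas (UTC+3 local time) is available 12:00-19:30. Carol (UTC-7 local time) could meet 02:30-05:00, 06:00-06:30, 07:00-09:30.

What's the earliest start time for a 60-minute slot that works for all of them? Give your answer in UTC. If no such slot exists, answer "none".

Hiro in UTC: 09:00-12:00, 14:00-16:30, 17:30-18:00 (subtract 6h to convert from UTC+6).
Ximena in UTC: 09:30-14:00, 14:30-15:00, 15:30-16:30 (add 7h to convert from UTC-7).
Kira in UTC: 09:30-12:00, 14:30-16:30.
Jonas in UTC: 09:00-16:30 (subtract 3h to convert from UTC+3).
Carol in UTC: 09:30-12:00, 13:00-13:30, 14:00-16:30 (add 7h to convert from UTC-7).
Hiro ∩ Ximena: 09:30-12:00, 14:30-15:00, 15:30-16:30.
Hiro ∩ Ximena ∩ Kira: 09:30-12:00, 14:30-15:00, 15:30-16:30.
Hiro ∩ Ximena ∩ Kira ∩ Jonas: 09:30-12:00, 14:30-15:00, 15:30-16:30.
Hiro ∩ Ximena ∩ Kira ∩ Jonas ∩ Carol: 09:30-12:00, 14:30-15:00, 15:30-16:30.
The first common window of at least 60 minutes is 09:30-12:00, so the earliest start is 09:30.

09:30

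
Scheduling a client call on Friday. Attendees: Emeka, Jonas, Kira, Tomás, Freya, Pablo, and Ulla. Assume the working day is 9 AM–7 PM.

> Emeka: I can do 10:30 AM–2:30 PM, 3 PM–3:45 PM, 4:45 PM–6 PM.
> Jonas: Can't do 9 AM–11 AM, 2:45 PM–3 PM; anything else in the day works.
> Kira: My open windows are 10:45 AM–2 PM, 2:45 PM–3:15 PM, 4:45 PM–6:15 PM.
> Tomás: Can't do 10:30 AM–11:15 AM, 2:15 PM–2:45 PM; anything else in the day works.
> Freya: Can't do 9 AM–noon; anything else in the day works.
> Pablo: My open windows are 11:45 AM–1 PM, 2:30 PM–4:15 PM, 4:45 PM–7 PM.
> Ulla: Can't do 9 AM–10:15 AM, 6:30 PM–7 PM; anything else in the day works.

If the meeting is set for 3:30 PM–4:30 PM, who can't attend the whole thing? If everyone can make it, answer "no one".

Emeka free: 10:30-14:30, 15:00-15:45, 16:45-18:00.
Jonas free: 11:00-14:45, 15:00-19:00 (invert busy blocks within the working day).
Kira free: 10:45-14:00, 14:45-15:15, 16:45-18:15.
Tomás free: 09:00-10:30, 11:15-14:15, 14:45-19:00 (invert busy blocks within the working day).
Freya free: 12:00-19:00 (invert busy blocks within the working day).
Pablo free: 11:45-13:00, 14:30-16:15, 16:45-19:00.
Ulla free: 10:15-18:30 (invert busy blocks within the working day).
Emeka: not fully free for 15:30-16:30. Jonas: free for 15:30-16:30. Kira: not fully free for 15:30-16:30. Tomás: free for 15:30-16:30. Freya: free for 15:30-16:30. Pablo: not fully free for 15:30-16:30. Ulla: free for 15:30-16:30.

Emeka, Kira, Pablo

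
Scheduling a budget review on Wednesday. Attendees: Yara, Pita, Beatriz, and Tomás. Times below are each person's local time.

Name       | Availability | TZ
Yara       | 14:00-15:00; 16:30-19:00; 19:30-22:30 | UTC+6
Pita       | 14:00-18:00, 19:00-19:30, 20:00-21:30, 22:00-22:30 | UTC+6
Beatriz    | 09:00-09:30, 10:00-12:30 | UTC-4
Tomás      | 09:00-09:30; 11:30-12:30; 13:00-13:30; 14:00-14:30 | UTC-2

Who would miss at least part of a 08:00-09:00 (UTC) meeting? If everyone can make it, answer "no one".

Yara in UTC: 08:00-09:00, 10:30-13:00, 13:30-16:30 (subtract 6h to convert from UTC+6).
Pita in UTC: 08:00-12:00, 13:00-13:30, 14:00-15:30, 16:00-16:30 (subtract 6h to convert from UTC+6).
Beatriz in UTC: 13:00-13:30, 14:00-16:30 (add 4h to convert from UTC-4).
Tomás in UTC: 11:00-11:30, 13:30-14:30, 15:00-15:30, 16:00-16:30 (add 2h to convert from UTC-2).
Yara: free for 08:00-09:00. Pita: free for 08:00-09:00. Beatriz: not fully free for 08:00-09:00. Tomás: not fully free for 08:00-09:00.

Beatriz, Tomás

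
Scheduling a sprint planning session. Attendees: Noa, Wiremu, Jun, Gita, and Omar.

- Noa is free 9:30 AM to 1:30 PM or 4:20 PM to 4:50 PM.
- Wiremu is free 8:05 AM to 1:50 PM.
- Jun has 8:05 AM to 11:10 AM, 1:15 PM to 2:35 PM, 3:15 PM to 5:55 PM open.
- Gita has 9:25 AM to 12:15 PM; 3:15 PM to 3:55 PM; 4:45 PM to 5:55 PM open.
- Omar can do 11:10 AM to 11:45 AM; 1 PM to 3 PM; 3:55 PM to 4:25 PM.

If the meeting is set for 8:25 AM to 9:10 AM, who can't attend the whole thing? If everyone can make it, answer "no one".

Noa: not fully free for 08:25-09:10. Wiremu: free for 08:25-09:10. Jun: free for 08:25-09:10. Gita: not fully free for 08:25-09:10. Omar: not fully free for 08:25-09:10.

Gita, Noa, Omar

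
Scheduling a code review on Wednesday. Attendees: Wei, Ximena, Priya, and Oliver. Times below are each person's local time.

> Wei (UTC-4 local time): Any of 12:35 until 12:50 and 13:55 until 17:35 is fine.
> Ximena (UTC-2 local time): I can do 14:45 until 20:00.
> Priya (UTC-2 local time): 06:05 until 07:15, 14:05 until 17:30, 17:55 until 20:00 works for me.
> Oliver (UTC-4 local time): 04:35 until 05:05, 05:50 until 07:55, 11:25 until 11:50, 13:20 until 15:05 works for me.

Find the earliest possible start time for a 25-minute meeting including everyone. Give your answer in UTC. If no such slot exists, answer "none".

Wei in UTC: 16:35-16:50, 17:55-21:35 (add 4h to convert from UTC-4).
Ximena in UTC: 16:45-22:00 (add 2h to convert from UTC-2).
Priya in UTC: 08:05-09:15, 16:05-19:30, 19:55-22:00 (add 2h to convert from UTC-2).
Oliver in UTC: 08:35-09:05, 09:50-11:55, 15:25-15:50, 17:20-19:05 (add 4h to convert from UTC-4).
Wei ∩ Ximena: 16:45-16:50, 17:55-21:35.
Wei ∩ Ximena ∩ Priya: 16:45-16:50, 17:55-19:30, 19:55-21:35.
Wei ∩ Ximena ∩ Priya ∩ Oliver: 17:55-19:05.
Those are the intersection windows.
The first common window of at least 25 minutes is 17:55-19:05, so the earliest start is 17:55.

17:55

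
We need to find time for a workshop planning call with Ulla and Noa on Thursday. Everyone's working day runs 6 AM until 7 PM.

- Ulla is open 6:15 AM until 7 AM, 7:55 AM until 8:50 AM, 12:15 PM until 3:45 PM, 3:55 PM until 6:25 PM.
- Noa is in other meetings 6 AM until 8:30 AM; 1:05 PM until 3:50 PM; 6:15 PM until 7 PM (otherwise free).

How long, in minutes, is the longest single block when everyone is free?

140

Ulla free: 06:15-07:00, 07:55-08:50, 12:15-15:45, 15:55-18:25.
Noa free: 08:30-13:05, 15:50-18:15 (invert busy blocks within the working day).
Ulla ∩ Noa: 08:30-08:50, 12:15-13:05, 15:55-18:15.
The longest is 15:55-18:15 at 140 minutes.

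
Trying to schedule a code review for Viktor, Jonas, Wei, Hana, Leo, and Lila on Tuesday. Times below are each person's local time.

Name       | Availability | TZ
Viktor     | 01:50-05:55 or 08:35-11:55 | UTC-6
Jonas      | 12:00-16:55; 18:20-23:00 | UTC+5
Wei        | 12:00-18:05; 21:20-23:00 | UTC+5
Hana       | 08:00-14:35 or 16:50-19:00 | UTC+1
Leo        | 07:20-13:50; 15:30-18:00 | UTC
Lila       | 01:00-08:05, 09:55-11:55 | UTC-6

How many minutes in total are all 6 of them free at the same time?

340

Viktor in UTC: 07:50-11:55, 14:35-17:55 (add 6h to convert from UTC-6).
Jonas in UTC: 07:00-11:55, 13:20-18:00 (subtract 5h to convert from UTC+5).
Wei in UTC: 07:00-13:05, 16:20-18:00 (subtract 5h to convert from UTC+5).
Hana in UTC: 07:00-13:35, 15:50-18:00 (subtract 1h to convert from UTC+1).
Leo in UTC: 07:20-13:50, 15:30-18:00.
Lila in UTC: 07:00-14:05, 15:55-17:55 (add 6h to convert from UTC-6).
Viktor ∩ Jonas: 07:50-11:55, 14:35-17:55.
Viktor ∩ Jonas ∩ Wei: 07:50-11:55, 16:20-17:55.
Viktor ∩ Jonas ∩ Wei ∩ Hana: 07:50-11:55, 16:20-17:55.
Viktor ∩ Jonas ∩ Wei ∩ Hana ∩ Leo: 07:50-11:55, 16:20-17:55.
Viktor ∩ Jonas ∩ Wei ∩ Hana ∩ Leo ∩ Lila: 07:50-11:55, 16:20-17:55.
Those are the intersection windows.
Summing the common windows: 245 + 95 = 340 minutes.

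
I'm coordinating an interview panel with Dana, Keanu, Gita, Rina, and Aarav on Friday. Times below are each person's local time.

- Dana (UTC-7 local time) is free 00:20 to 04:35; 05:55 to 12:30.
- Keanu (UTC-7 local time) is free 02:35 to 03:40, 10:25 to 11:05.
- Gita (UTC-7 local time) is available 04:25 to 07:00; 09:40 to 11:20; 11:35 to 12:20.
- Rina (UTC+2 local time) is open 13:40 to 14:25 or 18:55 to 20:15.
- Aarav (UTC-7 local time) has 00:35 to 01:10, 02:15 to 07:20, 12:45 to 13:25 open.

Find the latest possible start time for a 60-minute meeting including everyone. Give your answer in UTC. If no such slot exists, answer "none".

Dana in UTC: 07:20-11:35, 12:55-19:30 (add 7h to convert from UTC-7).
Keanu in UTC: 09:35-10:40, 17:25-18:05 (add 7h to convert from UTC-7).
Gita in UTC: 11:25-14:00, 16:40-18:20, 18:35-19:20 (add 7h to convert from UTC-7).
Rina in UTC: 11:40-12:25, 16:55-18:15 (subtract 2h to convert from UTC+2).
Aarav in UTC: 07:35-08:10, 09:15-14:20, 19:45-20:25 (add 7h to convert from UTC-7).
Dana ∩ Keanu: 09:35-10:40, 17:25-18:05.
Dana ∩ Keanu ∩ Gita: 17:25-18:05.
Dana ∩ Keanu ∩ Gita ∩ Rina: 17:25-18:05.
Dana ∩ Keanu ∩ Gita ∩ Rina ∩ Aarav: ∅.
There is no time when everyone is free.
No common window is at least 60 minutes long.

none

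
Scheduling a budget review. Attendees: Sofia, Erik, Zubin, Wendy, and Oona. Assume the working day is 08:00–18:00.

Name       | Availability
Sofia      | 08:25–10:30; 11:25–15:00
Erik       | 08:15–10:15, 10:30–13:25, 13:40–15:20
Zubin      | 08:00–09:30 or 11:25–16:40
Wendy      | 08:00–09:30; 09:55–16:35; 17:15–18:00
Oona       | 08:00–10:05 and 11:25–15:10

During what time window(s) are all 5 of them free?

08:25-09:30, 11:25-13:25, 13:40-15:00

Sofia ∩ Erik: 08:25-10:15, 11:25-13:25, 13:40-15:00.
Sofia ∩ Erik ∩ Zubin: 08:25-09:30, 11:25-13:25, 13:40-15:00.
Sofia ∩ Erik ∩ Zubin ∩ Wendy: 08:25-09:30, 11:25-13:25, 13:40-15:00.
Sofia ∩ Erik ∩ Zubin ∩ Wendy ∩ Oona: 08:25-09:30, 11:25-13:25, 13:40-15:00.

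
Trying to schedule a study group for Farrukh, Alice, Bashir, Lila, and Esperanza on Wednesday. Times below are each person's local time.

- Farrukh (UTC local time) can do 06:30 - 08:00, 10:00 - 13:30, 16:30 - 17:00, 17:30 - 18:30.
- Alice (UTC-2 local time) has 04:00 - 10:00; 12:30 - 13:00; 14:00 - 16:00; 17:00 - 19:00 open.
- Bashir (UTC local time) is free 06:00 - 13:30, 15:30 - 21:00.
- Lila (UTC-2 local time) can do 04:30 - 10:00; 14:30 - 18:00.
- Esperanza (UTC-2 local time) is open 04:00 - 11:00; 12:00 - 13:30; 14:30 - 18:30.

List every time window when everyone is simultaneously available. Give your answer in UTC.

06:30-08:00, 10:00-12:00, 16:30-17:00, 17:30-18:00

Farrukh in UTC: 06:30-08:00, 10:00-13:30, 16:30-17:00, 17:30-18:30.
Alice in UTC: 06:00-12:00, 14:30-15:00, 16:00-18:00, 19:00-21:00 (add 2h to convert from UTC-2).
Bashir in UTC: 06:00-13:30, 15:30-21:00.
Lila in UTC: 06:30-12:00, 16:30-20:00 (add 2h to convert from UTC-2).
Esperanza in UTC: 06:00-13:00, 14:00-15:30, 16:30-20:30 (add 2h to convert from UTC-2).
Farrukh ∩ Alice: 06:30-08:00, 10:00-12:00, 16:30-17:00, 17:30-18:00.
Farrukh ∩ Alice ∩ Bashir: 06:30-08:00, 10:00-12:00, 16:30-17:00, 17:30-18:00.
Farrukh ∩ Alice ∩ Bashir ∩ Lila: 06:30-08:00, 10:00-12:00, 16:30-17:00, 17:30-18:00.
Farrukh ∩ Alice ∩ Bashir ∩ Lila ∩ Esperanza: 06:30-08:00, 10:00-12:00, 16:30-17:00, 17:30-18:00.
Those are the intersection windows.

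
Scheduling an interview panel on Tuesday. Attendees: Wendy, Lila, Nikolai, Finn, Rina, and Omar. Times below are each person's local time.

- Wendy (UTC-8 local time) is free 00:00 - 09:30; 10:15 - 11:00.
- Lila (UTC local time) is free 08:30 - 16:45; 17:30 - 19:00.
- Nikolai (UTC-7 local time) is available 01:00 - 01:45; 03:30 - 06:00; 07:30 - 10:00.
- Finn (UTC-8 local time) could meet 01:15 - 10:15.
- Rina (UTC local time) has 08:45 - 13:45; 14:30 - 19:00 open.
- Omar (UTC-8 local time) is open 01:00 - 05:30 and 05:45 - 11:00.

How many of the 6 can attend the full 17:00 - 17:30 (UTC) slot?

Wendy in UTC: 08:00-17:30, 18:15-19:00 (add 8h to convert from UTC-8).
Lila in UTC: 08:30-16:45, 17:30-19:00.
Nikolai in UTC: 08:00-08:45, 10:30-13:00, 14:30-17:00 (add 7h to convert from UTC-7).
Finn in UTC: 09:15-18:15 (add 8h to convert from UTC-8).
Rina in UTC: 08:45-13:45, 14:30-19:00.
Omar in UTC: 09:00-13:30, 13:45-19:00 (add 8h to convert from UTC-8).
Wendy, Finn, Rina, and Omar can make the full 17:00-17:30 slot — that's 4.

4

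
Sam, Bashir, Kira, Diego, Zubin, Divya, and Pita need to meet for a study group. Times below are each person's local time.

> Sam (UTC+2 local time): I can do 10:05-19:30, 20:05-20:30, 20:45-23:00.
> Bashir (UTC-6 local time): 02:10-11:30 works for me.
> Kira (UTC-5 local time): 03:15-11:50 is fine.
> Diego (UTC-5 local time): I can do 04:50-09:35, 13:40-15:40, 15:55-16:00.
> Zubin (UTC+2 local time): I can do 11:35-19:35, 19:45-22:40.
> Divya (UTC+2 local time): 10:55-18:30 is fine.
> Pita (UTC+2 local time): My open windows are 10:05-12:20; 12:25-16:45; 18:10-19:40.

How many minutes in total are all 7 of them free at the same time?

280

Sam in UTC: 08:05-17:30, 18:05-18:30, 18:45-21:00 (subtract 2h to convert from UTC+2).
Bashir in UTC: 08:10-17:30 (add 6h to convert from UTC-6).
Kira in UTC: 08:15-16:50 (add 5h to convert from UTC-5).
Diego in UTC: 09:50-14:35, 18:40-20:40, 20:55-21:00 (add 5h to convert from UTC-5).
Zubin in UTC: 09:35-17:35, 17:45-20:40 (subtract 2h to convert from UTC+2).
Divya in UTC: 08:55-16:30 (subtract 2h to convert from UTC+2).
Pita in UTC: 08:05-10:20, 10:25-14:45, 16:10-17:40 (subtract 2h to convert from UTC+2).
Sam ∩ Bashir: 08:10-17:30.
Sam ∩ Bashir ∩ Kira: 08:15-16:50.
Sam ∩ Bashir ∩ Kira ∩ Diego: 09:50-14:35.
Sam ∩ Bashir ∩ Kira ∩ Diego ∩ Zubin: 09:50-14:35.
Sam ∩ Bashir ∩ Kira ∩ Diego ∩ Zubin ∩ Divya: 09:50-14:35.
Sam ∩ Bashir ∩ Kira ∩ Diego ∩ Zubin ∩ Divya ∩ Pita: 09:50-10:20, 10:25-14:35.
So the common availability across everyone is 09:50-10:20, 10:25-14:35.
Summing the common windows: 30 + 250 = 280 minutes.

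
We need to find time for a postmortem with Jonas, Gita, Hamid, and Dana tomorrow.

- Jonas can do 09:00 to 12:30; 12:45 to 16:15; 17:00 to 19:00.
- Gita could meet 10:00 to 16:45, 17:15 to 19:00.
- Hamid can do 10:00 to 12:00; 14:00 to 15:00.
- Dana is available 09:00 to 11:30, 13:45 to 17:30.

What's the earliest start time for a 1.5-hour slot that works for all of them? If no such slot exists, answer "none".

Jonas ∩ Gita: 10:00-12:30, 12:45-16:15, 17:15-19:00.
Jonas ∩ Gita ∩ Hamid: 10:00-12:00, 14:00-15:00.
Jonas ∩ Gita ∩ Hamid ∩ Dana: 10:00-11:30, 14:00-15:00.
The first common window of at least 90 minutes is 10:00-11:30, so the earliest start is 10:00.

10:00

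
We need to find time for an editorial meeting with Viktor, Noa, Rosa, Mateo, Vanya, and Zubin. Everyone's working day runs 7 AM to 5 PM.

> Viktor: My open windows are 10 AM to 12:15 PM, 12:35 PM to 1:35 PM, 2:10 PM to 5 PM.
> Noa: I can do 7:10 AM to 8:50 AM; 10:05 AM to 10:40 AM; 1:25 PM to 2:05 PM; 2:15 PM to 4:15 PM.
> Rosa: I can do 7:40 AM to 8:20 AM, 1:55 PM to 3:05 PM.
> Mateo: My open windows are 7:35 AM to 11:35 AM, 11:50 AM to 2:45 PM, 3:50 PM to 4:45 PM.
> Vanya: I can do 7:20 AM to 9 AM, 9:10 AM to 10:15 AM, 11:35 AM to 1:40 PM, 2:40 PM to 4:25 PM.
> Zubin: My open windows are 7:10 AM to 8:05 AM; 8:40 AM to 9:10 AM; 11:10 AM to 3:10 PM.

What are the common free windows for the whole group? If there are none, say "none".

14:40-14:45

Viktor ∩ Noa: 10:05-10:40, 13:25-13:35, 14:15-16:15.
Viktor ∩ Noa ∩ Rosa: 14:15-15:05.
Viktor ∩ Noa ∩ Rosa ∩ Mateo: 14:15-14:45.
Viktor ∩ Noa ∩ Rosa ∩ Mateo ∩ Vanya: 14:40-14:45.
Viktor ∩ Noa ∩ Rosa ∩ Mateo ∩ Vanya ∩ Zubin: 14:40-14:45.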